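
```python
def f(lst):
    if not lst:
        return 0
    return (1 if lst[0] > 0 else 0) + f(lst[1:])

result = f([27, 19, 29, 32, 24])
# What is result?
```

Count of positive elements in [27, 19, 29, 32, 24] = 5

Answer: 5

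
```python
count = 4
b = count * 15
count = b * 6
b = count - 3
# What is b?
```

Trace:
`count = 4` → count = 4
`b = count * 15` → b = 60
`count = b * 6` → count = 360
`b = count - 3` → b = 357
So b = 357

Answer: 357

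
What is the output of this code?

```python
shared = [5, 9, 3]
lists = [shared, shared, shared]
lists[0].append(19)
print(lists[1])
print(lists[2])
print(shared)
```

Key concept: list of same reference.
Step by step:
`shared = [5, 9, 3]` → shared = [5, 9, 3]
`lists = [shared, shared, shared]` → lists = [[5, 9, 3], [5, 9, 3], [5, 9, 3]]
`lists[0].append(19)` → shared = [5, 9, 3, 19]; lists = [[5, 9, 3, 19], [5, 9, 3, 19], [5, 9, 3, 19]]
`print(lists[1])` → prints [5, 9, 3, 19]
`print(lists[2])` → prints [5, 9, 3, 19]
`print(shared)` → prints [5, 9, 3, 19]

Answer:
[5, 9, 3, 19]
[5, 9, 3, 19]
[5, 9, 3, 19]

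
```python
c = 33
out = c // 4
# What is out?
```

Trace:
`c = 33` → c = 33
`out = c // 4` → out = 8
So out = 8

Answer: 8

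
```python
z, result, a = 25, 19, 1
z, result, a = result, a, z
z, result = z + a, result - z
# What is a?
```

Trace:
`z, result, a = 25, 19, 1` → z = 25; result = 19; a = 1
`z, result, a = result, a, z` → z = 19; result = 1; a = 25
`z, result = z + a, result - z` → z = 44; result = -18
So a = 25

Answer: 25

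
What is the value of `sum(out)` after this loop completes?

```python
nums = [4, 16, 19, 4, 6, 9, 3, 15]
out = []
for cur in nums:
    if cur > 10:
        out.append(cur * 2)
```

Sum of doubled values > 10
`out` takes the values: [] → [32] → [32, 38] → [32, 38, 30]
So `sum(out)` = 100

Answer: 100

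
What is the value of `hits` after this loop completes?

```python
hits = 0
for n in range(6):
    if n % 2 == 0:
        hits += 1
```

Count numbers divisible by 2 in range(6)
`hits` takes the values: 0 → 1 → 2 → 3

Answer: 3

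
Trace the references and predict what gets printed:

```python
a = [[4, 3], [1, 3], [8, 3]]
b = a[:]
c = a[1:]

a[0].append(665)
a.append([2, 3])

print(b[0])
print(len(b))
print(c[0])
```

Key concept: slice with nested mutation.
Step by step:
`a = [[4, 3], [1, 3], [8, 3]]` → a = [[4, 3], [1, 3], [8, 3]]
`b = a[:]` → b = [[4, 3], [1, 3], [8, 3]]
`c = a[1:]` → c = [[1, 3], [8, 3]]
`a[0].append(665)` → a = [[4, 3, 665], [1, 3], [8, 3]]; b = [[4, 3, 665], [1, 3], [8, 3]]
`a.append([2, 3])` → a = [[4, 3, 665], [1, 3], [8, 3], [2, 3]]
`print(b[0])` → prints [4, 3, 665]
`print(len(b))` → prints 3
`print(c[0])` → prints [1, 3]

Answer:
[4, 3, 665]
3
[1, 3]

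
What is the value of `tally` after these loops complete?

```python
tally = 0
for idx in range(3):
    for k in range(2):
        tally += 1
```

3 * 2 = 6
`tally` takes the values: 0 → 1 → 2 → 3 → 4 → 5 → 6

Answer: 6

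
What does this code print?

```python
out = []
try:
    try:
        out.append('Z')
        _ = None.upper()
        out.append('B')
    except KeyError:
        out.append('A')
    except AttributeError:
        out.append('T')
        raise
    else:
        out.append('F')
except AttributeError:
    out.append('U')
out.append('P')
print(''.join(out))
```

Execution trace: 'Z' (inner try body) → 'T' (inner except AttributeError) → 'U' (outer except AttributeError) → 'P' (after the try/except). Output: ZTUP

Answer: ZTUP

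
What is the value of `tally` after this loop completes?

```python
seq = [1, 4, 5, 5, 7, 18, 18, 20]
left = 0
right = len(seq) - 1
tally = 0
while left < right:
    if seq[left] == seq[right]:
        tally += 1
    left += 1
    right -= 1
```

Count matching pairs from ends
`tally` takes the values: 0

Answer: 0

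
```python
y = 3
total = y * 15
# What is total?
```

Trace:
`y = 3` → y = 3
`total = y * 15` → total = 45
So total = 45

Answer: 45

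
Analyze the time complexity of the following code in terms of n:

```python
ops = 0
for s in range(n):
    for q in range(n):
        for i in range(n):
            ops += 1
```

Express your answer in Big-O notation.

Each loop level contributes: n × n × n. Multiplying the contributions gives O(n^3).

Answer: O(n^3)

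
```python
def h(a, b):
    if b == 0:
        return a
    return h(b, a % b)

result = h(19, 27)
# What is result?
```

h(19, 27) -> h(27, 19) -> h(19, 8) -> h(8, 3) -> h(3, 2) -> h(2, 1) -> h(1, 0) -> 1

Answer: 1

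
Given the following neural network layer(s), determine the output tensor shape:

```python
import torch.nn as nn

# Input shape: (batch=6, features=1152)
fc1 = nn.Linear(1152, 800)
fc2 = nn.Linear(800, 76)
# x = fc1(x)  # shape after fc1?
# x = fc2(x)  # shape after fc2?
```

Input: (6, 1152) -> after fc1: (6, 800) -> Output: (6, 76)

Answer: (6, 76)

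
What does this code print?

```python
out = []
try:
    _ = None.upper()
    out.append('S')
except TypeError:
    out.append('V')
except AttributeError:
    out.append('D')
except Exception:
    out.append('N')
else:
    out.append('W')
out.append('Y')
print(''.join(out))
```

Execution trace: 'D' (except AttributeError) → 'Y' (after the try/except). Output: DY

Answer: DY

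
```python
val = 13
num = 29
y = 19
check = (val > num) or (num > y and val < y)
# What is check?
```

Trace:
`val = 13` → val = 13
`num = 29` → num = 29
`y = 19` → y = 19
`check = (val > num) or (num > y and val < y)` → check = True
So check = True

Answer: True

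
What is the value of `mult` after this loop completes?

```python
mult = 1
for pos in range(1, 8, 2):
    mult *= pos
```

Product of 1, 3, 5, ... up to 7
`mult` takes the values: 1 → 3 → 15 → 105

Answer: 105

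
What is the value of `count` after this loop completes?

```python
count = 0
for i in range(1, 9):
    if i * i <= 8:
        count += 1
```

Count numbers where i² ≤ 8
`count` takes the values: 0 → 1 → 2

Answer: 2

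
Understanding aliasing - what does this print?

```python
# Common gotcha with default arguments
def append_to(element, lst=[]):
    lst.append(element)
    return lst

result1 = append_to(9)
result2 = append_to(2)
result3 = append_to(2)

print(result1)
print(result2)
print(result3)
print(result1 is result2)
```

Key concept: mutable default argument gotcha.
Step by step:
`result1 = append_to(9)` → result1 = [9]
`result2 = append_to(2)` → result1 = [9, 2] (same object as result2); result2 = [9, 2] (same object as result1)
`result3 = append_to(2)` → result1 = [9, 2, 2] (same object as result2, result3); result2 = [9, 2, 2] (same object as result1, result3); result3 = [9, 2, 2] (same object as result1, result2)
`print(result1)` → prints [9, 2, 2]
`print(result2)` → prints [9, 2, 2]
`print(result3)` → prints [9, 2, 2]
`print(result1 is result2)` → prints True

Answer:
[9, 2, 2]
[9, 2, 2]
[9, 2, 2]
True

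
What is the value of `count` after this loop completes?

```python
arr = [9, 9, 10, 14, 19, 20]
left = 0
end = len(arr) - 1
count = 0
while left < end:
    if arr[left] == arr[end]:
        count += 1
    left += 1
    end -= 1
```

Count matching pairs from ends
`count` takes the values: 0

Answer: 0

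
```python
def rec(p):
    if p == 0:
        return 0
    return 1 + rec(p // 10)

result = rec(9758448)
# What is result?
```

Count of digits of 9758448: 7

Answer: 7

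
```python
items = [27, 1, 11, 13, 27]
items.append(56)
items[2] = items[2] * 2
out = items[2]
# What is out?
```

Trace:
`items = [27, 1, 11, 13, 27]` → items = [27, 1, 11, 13, 27]
`items.append(56)` → items = [27, 1, 11, 13, 27, 56]
`items[2] = items[2] * 2` → items = [27, 1, 22, 13, 27, 56]
`out = items[2]` → out = 22
So out = 22

Answer: 22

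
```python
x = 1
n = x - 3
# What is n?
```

Trace:
`x = 1` → x = 1
`n = x - 3` → n = -2
So n = -2

Answer: -2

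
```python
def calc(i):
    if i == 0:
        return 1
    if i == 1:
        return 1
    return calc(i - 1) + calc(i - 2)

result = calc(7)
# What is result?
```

Build up from base cases: calc(0)=1, calc(1)=1, calc(2)=2, calc(3)=3, calc(4)=5, calc(5)=8, calc(6)=13, ..., calc(7)=21

Answer: 21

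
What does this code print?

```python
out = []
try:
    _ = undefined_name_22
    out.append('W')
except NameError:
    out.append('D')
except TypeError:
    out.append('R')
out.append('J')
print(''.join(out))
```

Execution trace: 'D' (except NameError) → 'J' (after the try/except). Output: DJ

Answer: DJ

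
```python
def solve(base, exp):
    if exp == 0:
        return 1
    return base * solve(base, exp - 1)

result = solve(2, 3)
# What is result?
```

solve(2, 3) = 2 * 2 * 2 = 8

Answer: 8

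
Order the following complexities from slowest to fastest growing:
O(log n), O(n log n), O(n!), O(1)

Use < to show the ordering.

Ordered by growth rate: O(1) < O(log n) < O(n log n) < O(n!)

Answer: O(1) < O(log n) < O(n log n) < O(n!)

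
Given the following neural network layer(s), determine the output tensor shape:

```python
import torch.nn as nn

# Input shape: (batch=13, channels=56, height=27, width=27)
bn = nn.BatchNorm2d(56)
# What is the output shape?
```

Input: (13, 56, 27, 27) -> Output: (13, 56, 27, 27)

Answer: (13, 56, 27, 27)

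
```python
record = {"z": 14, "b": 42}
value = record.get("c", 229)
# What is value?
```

Trace:
`record = {"z": 14, "b": 42}` → record = {'z': 14, 'b': 42}
`value = record.get("c", 229)` → value = 229
So value = 229

Answer: 229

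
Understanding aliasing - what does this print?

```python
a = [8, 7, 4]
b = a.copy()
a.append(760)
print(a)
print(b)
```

Key concept: list.copy() creates independent copy.
Step by step:
`a = [8, 7, 4]` → a = [8, 7, 4]
`b = a.copy()` → b = [8, 7, 4]
`a.append(760)` → a = [8, 7, 4, 760]
`print(a)` → prints [8, 7, 4, 760]
`print(b)` → prints [8, 7, 4]

Answer:
[8, 7, 4, 760]
[8, 7, 4]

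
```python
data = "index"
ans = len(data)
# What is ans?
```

Trace:
`data = "index"` → data = 'index'
`ans = len(data)` → ans = 5
So ans = 5

Answer: 5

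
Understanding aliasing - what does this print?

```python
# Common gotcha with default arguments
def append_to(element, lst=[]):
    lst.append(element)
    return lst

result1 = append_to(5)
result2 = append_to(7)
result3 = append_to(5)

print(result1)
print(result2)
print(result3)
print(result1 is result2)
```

Key concept: mutable default argument gotcha.
Step by step:
`result1 = append_to(5)` → result1 = [5]
`result2 = append_to(7)` → result1 = [5, 7] (same object as result2); result2 = [5, 7] (same object as result1)
`result3 = append_to(5)` → result1 = [5, 7, 5] (same object as result2, result3); result2 = [5, 7, 5] (same object as result1, result3); result3 = [5, 7, 5] (same object as result1, result2)
`print(result1)` → prints [5, 7, 5]
`print(result2)` → prints [5, 7, 5]
`print(result3)` → prints [5, 7, 5]
`print(result1 is result2)` → prints True

Answer:
[5, 7, 5]
[5, 7, 5]
[5, 7, 5]
True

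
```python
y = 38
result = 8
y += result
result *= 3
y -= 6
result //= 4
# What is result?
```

Trace:
`y = 38` → y = 38
`result = 8` → result = 8
`y += result` → y = 46
`result *= 3` → result = 24
`y -= 6` → y = 40
`result //= 4` → result = 6
So result = 6

Answer: 6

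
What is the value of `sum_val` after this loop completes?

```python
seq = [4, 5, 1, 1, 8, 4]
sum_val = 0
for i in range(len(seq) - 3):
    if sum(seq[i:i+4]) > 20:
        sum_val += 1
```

Count windows with sum > 20
`sum_val` takes the values: 0

Answer: 0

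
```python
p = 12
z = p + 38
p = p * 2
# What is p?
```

Trace:
`p = 12` → p = 12
`z = p + 38` → z = 50
`p = p * 2` → p = 24
So p = 24

Answer: 24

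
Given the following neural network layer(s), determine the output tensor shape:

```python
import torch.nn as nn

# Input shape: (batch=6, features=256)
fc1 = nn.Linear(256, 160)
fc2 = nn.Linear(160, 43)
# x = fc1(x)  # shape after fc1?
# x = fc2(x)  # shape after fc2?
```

Input: (6, 256) -> after fc1: (6, 160) -> Output: (6, 43)

Answer: (6, 43)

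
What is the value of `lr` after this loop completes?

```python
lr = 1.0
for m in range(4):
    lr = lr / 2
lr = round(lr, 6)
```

Halving LR 4 times: 1 / 2^4
`lr` takes the values: 1.0 → 0.5 → 0.25 → 0.125 → 0.0625

Answer: 0.0625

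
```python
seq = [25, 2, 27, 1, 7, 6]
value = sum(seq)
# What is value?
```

Trace:
`seq = [25, 2, 27, 1, 7, 6]` → seq = [25, 2, 27, 1, 7, 6]
`value = sum(seq)` → value = 68
So value = 68

Answer: 68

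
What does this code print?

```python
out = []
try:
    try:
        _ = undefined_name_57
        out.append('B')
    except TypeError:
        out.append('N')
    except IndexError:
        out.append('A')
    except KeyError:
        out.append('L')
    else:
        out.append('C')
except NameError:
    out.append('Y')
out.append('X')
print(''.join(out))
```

Execution trace: 'Y' (outer except NameError) → 'X' (after the try/except). Output: YX

Answer: YX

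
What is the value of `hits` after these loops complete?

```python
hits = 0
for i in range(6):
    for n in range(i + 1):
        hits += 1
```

Triangle: 1 + 2 + ... + 6
`hits` takes the values: 0 → 1 → 2 → 3 → 4 → 5 → 6 → 7 → 8 → 9 → 10 → 11 → 12 → 13 → 14 → 15 → 16 → 17 → 18 → 19 → 20 → 21

Answer: 21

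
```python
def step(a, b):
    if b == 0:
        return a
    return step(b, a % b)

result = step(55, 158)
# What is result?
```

step(55, 158) -> step(158, 55) -> step(55, 48) -> step(48, 7) -> step(7, 6) -> step(6, 1) -> step(1, 0) -> 1

Answer: 1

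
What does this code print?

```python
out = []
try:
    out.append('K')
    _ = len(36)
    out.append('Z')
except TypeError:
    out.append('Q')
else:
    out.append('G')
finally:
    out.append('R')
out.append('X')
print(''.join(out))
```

Execution trace: 'K' (try body) → 'Q' (except TypeError) → 'R' (finally) → 'X' (after the try/except). Output: KQRX

Answer: KQRX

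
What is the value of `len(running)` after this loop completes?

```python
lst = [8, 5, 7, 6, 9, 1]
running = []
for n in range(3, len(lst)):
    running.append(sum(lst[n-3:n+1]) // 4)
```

Number of 4-element averages
`running` takes the values: [] → [6] → [6, 6] → [6, 6, 5]
So `len(running)` = 3

Answer: 3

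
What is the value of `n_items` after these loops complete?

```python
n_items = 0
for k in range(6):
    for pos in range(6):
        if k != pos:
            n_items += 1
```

6² - 6 (exclude diagonal)
`n_items` takes the values: 0 → 1 → 2 → 3 → 4 → 5 → 6 → 7 → 8 → 9 → 10 → 11 → 12 → 13 → 14 → 15 → 16 → 17 → 18 → 19 → 20 → 21 → 22 → 23 → 24 → 25 → 26 → 27 → 28 → 29 → 30

Answer: 30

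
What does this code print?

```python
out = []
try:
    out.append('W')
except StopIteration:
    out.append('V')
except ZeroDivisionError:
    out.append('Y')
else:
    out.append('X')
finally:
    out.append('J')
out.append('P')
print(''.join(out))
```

Execution trace: 'W' (try body, no exception) → 'X' (else) → 'J' (finally) → 'P' (after the try/except). Output: WXJP

Answer: WXJP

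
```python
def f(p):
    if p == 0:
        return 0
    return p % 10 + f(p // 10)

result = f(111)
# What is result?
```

Sum of digits of 111: 1 + 1 + 1 = 3

Answer: 3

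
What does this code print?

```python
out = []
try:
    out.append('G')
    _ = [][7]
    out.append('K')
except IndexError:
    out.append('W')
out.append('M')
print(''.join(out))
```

Execution trace: 'G' (try body) → 'W' (except IndexError) → 'M' (after the try/except). Output: GWM

Answer: GWM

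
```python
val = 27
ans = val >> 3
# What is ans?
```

Trace:
`val = 27` → val = 27
`ans = val >> 3` → ans = 3
So ans = 3

Answer: 3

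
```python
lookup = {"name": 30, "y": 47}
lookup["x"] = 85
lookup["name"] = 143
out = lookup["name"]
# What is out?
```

Trace:
`lookup = {"name": 30, "y": 47}` → lookup = {'name': 30, 'y': 47}
`lookup["x"] = 85` → lookup = {'name': 30, 'y': 47, 'x': 85}
`lookup["name"] = 143` → lookup = {'name': 143, 'y': 47, 'x': 85}
`out = lookup["name"]` → out = 143
So out = 143

Answer: 143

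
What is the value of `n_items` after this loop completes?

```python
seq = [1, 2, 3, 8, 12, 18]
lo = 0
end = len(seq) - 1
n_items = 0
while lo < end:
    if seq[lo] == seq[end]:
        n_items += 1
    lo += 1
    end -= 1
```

Count matching pairs from ends
`n_items` takes the values: 0

Answer: 0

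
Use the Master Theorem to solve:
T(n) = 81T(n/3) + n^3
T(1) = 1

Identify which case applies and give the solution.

a=81, b=3, f(n)=n^3. log_3(81) = 4. Since c=3 < 4, Case 1 applies: T(n) = Θ(n^log_b(a)) = O(n^4).

Answer: O(n^4) - Case 1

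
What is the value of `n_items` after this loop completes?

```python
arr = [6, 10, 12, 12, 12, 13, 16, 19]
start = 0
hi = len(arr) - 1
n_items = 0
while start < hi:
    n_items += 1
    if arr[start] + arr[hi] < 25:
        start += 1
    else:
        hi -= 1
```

Steps to find pair summing to 25
`n_items` takes the values: 0 → 1 → 2 → 3 → 4 → 5 → 6 → 7

Answer: 7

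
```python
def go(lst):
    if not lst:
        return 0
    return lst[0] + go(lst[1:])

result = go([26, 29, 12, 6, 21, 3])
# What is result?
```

26 + 29 + 12 + 6 + 21 + 3 + 0 = 97

Answer: 97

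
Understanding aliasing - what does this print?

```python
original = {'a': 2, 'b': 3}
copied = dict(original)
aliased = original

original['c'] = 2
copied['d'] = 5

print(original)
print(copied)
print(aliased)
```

Key concept: dict() creates copy, assignment creates alias.
Step by step:
`original = {'a': 2, 'b': 3}` → original = {'a': 2, 'b': 3}
`copied = dict(original)` → copied = {'a': 2, 'b': 3}
`aliased = original` → aliased = {'a': 2, 'b': 3} (same object as original)
`original['c'] = 2` → original = {'a': 2, 'b': 3, 'c': 2} (same object as aliased); aliased = {'a': 2, 'b': 3, 'c': 2} (same object as original)
`copied['d'] = 5` → copied = {'a': 2, 'b': 3, 'd': 5}
`print(original)` → prints {'a': 2, 'b': 3, 'c': 2}
`print(copied)` → prints {'a': 2, 'b': 3, 'd': 5}
`print(aliased)` → prints {'a': 2, 'b': 3, 'c': 2}

Answer:
{'a': 2, 'b': 3, 'c': 2}
{'a': 2, 'b': 3, 'd': 5}
{'a': 2, 'b': 3, 'c': 2}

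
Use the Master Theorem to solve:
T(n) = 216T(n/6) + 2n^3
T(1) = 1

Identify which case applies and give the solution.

a=216, b=6, f(n)=2n^3. log_6(216) = 3. Since c=3 = 3, Case 2 applies: T(n) = Θ(n^log_b(a) · log n) = O(n^3 log n).

Answer: O(n^3 log n) - Case 2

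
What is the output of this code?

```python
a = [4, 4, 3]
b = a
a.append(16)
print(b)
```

Key concept: basic list aliasing.
Step by step:
`a = [4, 4, 3]` → a = [4, 4, 3]
`b = a` → b = [4, 4, 3] (same object as a)
`a.append(16)` → a = [4, 4, 3, 16] (same object as b); b = [4, 4, 3, 16] (same object as a)
`print(b)` → prints [4, 4, 3, 16]

Answer: [4, 4, 3, 16]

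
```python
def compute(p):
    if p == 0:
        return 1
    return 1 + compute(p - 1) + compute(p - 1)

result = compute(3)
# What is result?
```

compute(p) = 1 + 2·compute(p-1), compute(0)=1. Closed form: (1+1)·2^3 - 1 = 15.

Answer: 15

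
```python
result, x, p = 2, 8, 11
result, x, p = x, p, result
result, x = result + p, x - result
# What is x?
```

Trace:
`result, x, p = 2, 8, 11` → result = 2; x = 8; p = 11
`result, x, p = x, p, result` → result = 8; x = 11; p = 2
`result, x = result + p, x - result` → result = 10; x = 3
So x = 3

Answer: 3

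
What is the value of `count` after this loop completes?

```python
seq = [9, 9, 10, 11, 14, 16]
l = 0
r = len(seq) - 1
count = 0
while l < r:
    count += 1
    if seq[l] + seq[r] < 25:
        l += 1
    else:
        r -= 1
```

Steps to find pair summing to 25
`count` takes the values: 0 → 1 → 2 → 3 → 4 → 5

Answer: 5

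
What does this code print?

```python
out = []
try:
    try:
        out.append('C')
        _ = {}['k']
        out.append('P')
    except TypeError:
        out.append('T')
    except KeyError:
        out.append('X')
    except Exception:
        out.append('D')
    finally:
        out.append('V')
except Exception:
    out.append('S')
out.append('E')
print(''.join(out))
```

Execution trace: 'C' (inner try body) → 'X' (inner except KeyError) → 'V' (inner finally) → 'E' (after the try/except). Output: CXVE

Answer: CXVE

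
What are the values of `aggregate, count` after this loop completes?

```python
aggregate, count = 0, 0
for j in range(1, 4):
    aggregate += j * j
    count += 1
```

Sum of squares and count
`aggregate, count` takes the values: (0, 0) → (1, 0) → (1, 1) → (5, 1) → (5, 2) → (14, 2) → (14, 3)

Answer: 14, 3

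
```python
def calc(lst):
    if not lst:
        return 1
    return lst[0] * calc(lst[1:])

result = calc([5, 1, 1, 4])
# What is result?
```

Product over [5, 1, 1, 4] = 5 * 1 * 1 * 4 = 20

Answer: 20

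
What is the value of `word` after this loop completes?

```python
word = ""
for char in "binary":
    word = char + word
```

Reverse 'binary'
`word` takes the values: "" → "b" → "ib" → "nib" → "anib" → "ranib" → "yranib"

Answer: "yranib"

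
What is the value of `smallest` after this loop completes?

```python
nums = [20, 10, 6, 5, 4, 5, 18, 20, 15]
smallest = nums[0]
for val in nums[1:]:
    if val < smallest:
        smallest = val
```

Minimum of [20, 10, 6, 5, 4, 5, 18, 20, 15]
`smallest` takes the values: 20 → 10 → 6 → 5 → 4

Answer: 4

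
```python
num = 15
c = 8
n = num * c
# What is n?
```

Trace:
`num = 15` → num = 15
`c = 8` → c = 8
`n = num * c` → n = 120
So n = 120

Answer: 120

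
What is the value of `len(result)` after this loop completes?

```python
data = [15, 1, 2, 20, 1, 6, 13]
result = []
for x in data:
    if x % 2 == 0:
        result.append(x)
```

Count even numbers in [15, 1, 2, 20, 1, 6, 13]
`result` takes the values: [] → [2] → [2, 20] → [2, 20, 6]
So `len(result)` = 3

Answer: 3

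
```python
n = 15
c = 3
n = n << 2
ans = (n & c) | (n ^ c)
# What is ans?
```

Trace:
`n = 15` → n = 15
`c = 3` → c = 3
`n = n << 2` → n = 60
`ans = (n & c) | (n ^ c)` → ans = 63
So ans = 63

Answer: 63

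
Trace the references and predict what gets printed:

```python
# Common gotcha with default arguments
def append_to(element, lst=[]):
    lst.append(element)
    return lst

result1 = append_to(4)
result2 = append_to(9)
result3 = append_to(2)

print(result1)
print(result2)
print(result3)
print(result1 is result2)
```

Key concept: mutable default argument gotcha.
Step by step:
`result1 = append_to(4)` → result1 = [4]
`result2 = append_to(9)` → result1 = [4, 9] (same object as result2); result2 = [4, 9] (same object as result1)
`result3 = append_to(2)` → result1 = [4, 9, 2] (same object as result2, result3); result2 = [4, 9, 2] (same object as result1, result3); result3 = [4, 9, 2] (same object as result1, result2)
`print(result1)` → prints [4, 9, 2]
`print(result2)` → prints [4, 9, 2]
`print(result3)` → prints [4, 9, 2]
`print(result1 is result2)` → prints True

Answer:
[4, 9, 2]
[4, 9, 2]
[4, 9, 2]
True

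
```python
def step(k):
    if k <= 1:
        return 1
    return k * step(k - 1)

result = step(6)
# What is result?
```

step(6) = 6 * 5 * 4 * 3 * 2 * 1 = 720

Answer: 720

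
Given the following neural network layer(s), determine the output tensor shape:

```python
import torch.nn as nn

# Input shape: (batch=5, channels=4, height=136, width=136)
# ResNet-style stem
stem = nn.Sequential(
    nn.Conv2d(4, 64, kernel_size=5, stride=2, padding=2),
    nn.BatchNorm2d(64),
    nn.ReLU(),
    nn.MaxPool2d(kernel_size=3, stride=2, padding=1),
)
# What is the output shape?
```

Input: (5, 4, 136, 136) -> after Conv2d 5x5 stride=2: (5, 64, 68, 68) -> Output: (5, 64, 34, 34)

Answer: (5, 64, 34, 34)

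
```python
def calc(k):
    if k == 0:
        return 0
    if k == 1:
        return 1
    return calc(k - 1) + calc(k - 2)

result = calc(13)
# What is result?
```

Build up from base cases: calc(0)=0, calc(1)=1, calc(2)=1, calc(3)=2, calc(4)=3, calc(5)=5, calc(6)=8, ..., calc(13)=233

Answer: 233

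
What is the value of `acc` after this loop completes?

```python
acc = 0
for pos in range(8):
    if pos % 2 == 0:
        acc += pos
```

Sum of even numbers 0 to 7
`acc` takes the values: 0 → 2 → 6 → 12

Answer: 12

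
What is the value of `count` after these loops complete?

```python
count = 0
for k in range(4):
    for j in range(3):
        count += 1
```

4 * 3 = 12
`count` takes the values: 0 → 1 → 2 → 3 → 4 → 5 → 6 → 7 → 8 → 9 → 10 → 11 → 12

Answer: 12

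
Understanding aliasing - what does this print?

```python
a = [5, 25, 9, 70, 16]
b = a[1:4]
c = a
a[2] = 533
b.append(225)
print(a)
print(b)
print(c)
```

Key concept: slice vs alias.
Step by step:
`a = [5, 25, 9, 70, 16]` → a = [5, 25, 9, 70, 16]
`b = a[1:4]` → b = [25, 9, 70]
`c = a` → c = [5, 25, 9, 70, 16] (same object as a)
`a[2] = 533` → a = [5, 25, 533, 70, 16] (same object as c); c = [5, 25, 533, 70, 16] (same object as a)
`b.append(225)` → b = [25, 9, 70, 225]
`print(a)` → prints [5, 25, 533, 70, 16]
`print(b)` → prints [25, 9, 70, 225]
`print(c)` → prints [5, 25, 533, 70, 16]

Answer:
[5, 25, 533, 70, 16]
[25, 9, 70, 225]
[5, 25, 533, 70, 16]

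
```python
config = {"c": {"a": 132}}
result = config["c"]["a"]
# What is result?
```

Trace:
`config = {"c": {"a": 132}}` → config = {'c': {'a': 132}}
`result = config["c"]["a"]` → result = 132
So result = 132

Answer: 132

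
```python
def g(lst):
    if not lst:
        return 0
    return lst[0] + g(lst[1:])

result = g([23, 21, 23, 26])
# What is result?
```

23 + 21 + 23 + 26 + 0 = 93

Answer: 93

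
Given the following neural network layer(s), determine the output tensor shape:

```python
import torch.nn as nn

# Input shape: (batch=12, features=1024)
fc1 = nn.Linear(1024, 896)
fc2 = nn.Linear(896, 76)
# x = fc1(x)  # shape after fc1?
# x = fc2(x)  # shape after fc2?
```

Input: (12, 1024) -> after fc1: (12, 896) -> Output: (12, 76)

Answer: (12, 76)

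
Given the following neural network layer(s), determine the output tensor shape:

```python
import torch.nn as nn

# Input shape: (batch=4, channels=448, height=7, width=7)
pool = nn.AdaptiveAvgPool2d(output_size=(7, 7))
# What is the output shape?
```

Input: (4, 448, 7, 7) -> Output: (4, 448, 7, 7)

Answer: (4, 448, 7, 7)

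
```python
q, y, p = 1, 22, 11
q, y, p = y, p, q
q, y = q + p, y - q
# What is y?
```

Trace:
`q, y, p = 1, 22, 11` → q = 1; y = 22; p = 11
`q, y, p = y, p, q` → q = 22; y = 11; p = 1
`q, y = q + p, y - q` → q = 23; y = -11
So y = -11

Answer: -11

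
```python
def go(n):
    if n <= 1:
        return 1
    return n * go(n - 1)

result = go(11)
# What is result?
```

go(11) = 11 * 10 * 9 * 8 * 7 * 6 * 5 * 4 * 3 * 2 * 1 = 39916800

Answer: 39916800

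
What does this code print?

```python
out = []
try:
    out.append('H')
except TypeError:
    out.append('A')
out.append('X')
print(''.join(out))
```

Execution trace: 'H' (try body, no exception) → 'X' (after the try/except). Output: HX

Answer: HX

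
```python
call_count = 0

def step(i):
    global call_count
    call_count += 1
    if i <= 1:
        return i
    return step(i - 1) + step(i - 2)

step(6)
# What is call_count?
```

Calls(i) = 1 + Calls(i-1) + Calls(i-2); Calls(0)=Calls(1)=1. For i=6 this gives 25.

Answer: 25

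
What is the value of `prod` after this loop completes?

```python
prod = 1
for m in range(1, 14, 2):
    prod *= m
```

Product of 1, 3, 5, ... up to 13
`prod` takes the values: 1 → 3 → 15 → 105 → 945 → 10395 → 135135

Answer: 135135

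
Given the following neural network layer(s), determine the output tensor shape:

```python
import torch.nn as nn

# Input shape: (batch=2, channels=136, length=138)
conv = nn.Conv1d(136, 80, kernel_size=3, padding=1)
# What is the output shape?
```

Input: (2, 136, 138) -> Output: (2, 80, 138)

Answer: (2, 80, 138)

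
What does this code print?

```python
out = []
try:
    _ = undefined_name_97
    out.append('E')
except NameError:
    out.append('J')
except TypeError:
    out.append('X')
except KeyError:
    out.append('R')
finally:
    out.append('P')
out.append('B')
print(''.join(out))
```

Execution trace: 'J' (except NameError) → 'P' (finally) → 'B' (after the try/except). Output: JPB

Answer: JPB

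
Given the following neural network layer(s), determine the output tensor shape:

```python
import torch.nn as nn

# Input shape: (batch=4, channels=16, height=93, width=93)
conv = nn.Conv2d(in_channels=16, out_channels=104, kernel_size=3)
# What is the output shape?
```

Input: (4, 16, 93, 93) -> Output: (4, 104, 91, 91)

Answer: (4, 104, 91, 91)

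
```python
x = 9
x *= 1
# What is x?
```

Trace:
`x = 9` → x = 9
`x *= 1` → x = 9
So x = 9

Answer: 9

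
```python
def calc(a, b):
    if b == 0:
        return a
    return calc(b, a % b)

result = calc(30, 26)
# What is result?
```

calc(30, 26) -> calc(26, 4) -> calc(4, 2) -> calc(2, 0) -> 2

Answer: 2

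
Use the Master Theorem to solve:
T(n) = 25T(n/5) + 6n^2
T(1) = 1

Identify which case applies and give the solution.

a=25, b=5, f(n)=6n^2. log_5(25) = 2. Since c=2 = 2, Case 2 applies: T(n) = Θ(n^log_b(a) · log n) = O(n^2 log n).

Answer: O(n^2 log n) - Case 2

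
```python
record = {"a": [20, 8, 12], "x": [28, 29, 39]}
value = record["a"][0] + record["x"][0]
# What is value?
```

Trace:
`record = {"a": [20, 8, 12], "x": [28, 29, 39]}` → record = {'a': [20, 8, 12], 'x': [28, 29, 39]}
`value = record["a"][0] + record["x"][0]` → value = 48
So value = 48

Answer: 48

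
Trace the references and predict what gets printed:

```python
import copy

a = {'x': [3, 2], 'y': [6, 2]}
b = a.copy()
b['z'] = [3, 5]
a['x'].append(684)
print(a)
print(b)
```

Key concept: shallow copy of dict with mutable values.
Step by step:
`a = {'x': [3, 2], 'y': [6, 2]}` → a = {'x': [3, 2], 'y': [6, 2]}
`b = a.copy()` → b = {'x': [3, 2], 'y': [6, 2]}
`b['z'] = [3, 5]` → b = {'x': [3, 2], 'y': [6, 2], 'z': [3, 5]}
`a['x'].append(684)` → a = {'x': [3, 2, 684], 'y': [6, 2]}; b = {'x': [3, 2, 684], 'y': [6, 2], 'z': [3, 5]}
`print(a)` → prints {'x': [3, 2, 684], 'y': [6, 2]}
`print(b)` → prints {'x': [3, 2, 684], 'y': [6, 2], 'z': [3, 5]}

Answer:
{'x': [3, 2, 684], 'y': [6, 2]}
{'x': [3, 2, 684], 'y': [6, 2], 'z': [3, 5]}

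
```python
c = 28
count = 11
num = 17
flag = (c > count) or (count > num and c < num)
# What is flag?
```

Trace:
`c = 28` → c = 28
`count = 11` → count = 11
`num = 17` → num = 17
`flag = (c > count) or (count > num and c < num)` → flag = True
So flag = True

Answer: True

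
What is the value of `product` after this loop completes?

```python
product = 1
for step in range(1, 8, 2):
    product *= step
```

Product of 1, 3, 5, ... up to 7
`product` takes the values: 1 → 3 → 15 → 105

Answer: 105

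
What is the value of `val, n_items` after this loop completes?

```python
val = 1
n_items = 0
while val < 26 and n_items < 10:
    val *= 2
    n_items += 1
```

Double until >= 26 or 10 iterations
`val, n_items` takes the values: (1, 0) → (2, 0) → (2, 1) → (4, 1) → (4, 2) → (8, 2) → (8, 3) → (16, 3) → (16, 4) → (32, 4) → (32, 5)

Answer: 32, 5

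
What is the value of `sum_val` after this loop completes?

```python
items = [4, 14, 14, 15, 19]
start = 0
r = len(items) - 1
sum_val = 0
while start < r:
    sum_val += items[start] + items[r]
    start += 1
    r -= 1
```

Sum of pairs from ends
`sum_val` takes the values: 0 → 23 → 52

Answer: 52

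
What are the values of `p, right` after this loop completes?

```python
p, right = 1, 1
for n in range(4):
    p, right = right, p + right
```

Fibonacci: after 4 iterations
`p, right` takes the values: (1, 1) → (1, 2) → (2, 3) → (3, 5) → (5, 8)

Answer: 5, 8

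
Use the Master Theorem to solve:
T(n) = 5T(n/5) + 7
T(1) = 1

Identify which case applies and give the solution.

a=5, b=5, f(n)=7. log_5(5) = 1. Since c=0 < 1, Case 1 applies: T(n) = Θ(n^log_b(a)) = O(n).

Answer: O(n) - Case 1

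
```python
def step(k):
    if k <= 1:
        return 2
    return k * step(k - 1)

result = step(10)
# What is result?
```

step(10) = 10 * 9 * 8 * 7 * 6 * 5 * 4 * 3 * 2 * 2 = 7257600

Answer: 7257600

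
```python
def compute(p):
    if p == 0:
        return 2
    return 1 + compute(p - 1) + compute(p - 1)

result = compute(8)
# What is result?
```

compute(p) = 1 + 2·compute(p-1), compute(0)=2. Closed form: (2+1)·2^8 - 1 = 767.

Answer: 767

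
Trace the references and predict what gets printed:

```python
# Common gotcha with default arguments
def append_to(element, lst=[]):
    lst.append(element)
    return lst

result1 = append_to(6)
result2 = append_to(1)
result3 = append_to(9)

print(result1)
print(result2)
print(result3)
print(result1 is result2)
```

Key concept: mutable default argument gotcha.
Step by step:
`result1 = append_to(6)` → result1 = [6]
`result2 = append_to(1)` → result1 = [6, 1] (same object as result2); result2 = [6, 1] (same object as result1)
`result3 = append_to(9)` → result1 = [6, 1, 9] (same object as result2, result3); result2 = [6, 1, 9] (same object as result1, result3); result3 = [6, 1, 9] (same object as result1, result2)
`print(result1)` → prints [6, 1, 9]
`print(result2)` → prints [6, 1, 9]
`print(result3)` → prints [6, 1, 9]
`print(result1 is result2)` → prints True

Answer:
[6, 1, 9]
[6, 1, 9]
[6, 1, 9]
True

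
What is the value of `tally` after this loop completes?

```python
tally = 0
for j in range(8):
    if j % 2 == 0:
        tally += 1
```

Count numbers divisible by 2 in range(8)
`tally` takes the values: 0 → 1 → 2 → 3 → 4

Answer: 4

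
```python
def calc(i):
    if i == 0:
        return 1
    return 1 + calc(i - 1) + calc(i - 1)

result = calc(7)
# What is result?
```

calc(i) = 1 + 2·calc(i-1), calc(0)=1. Closed form: (1+1)·2^7 - 1 = 255.

Answer: 255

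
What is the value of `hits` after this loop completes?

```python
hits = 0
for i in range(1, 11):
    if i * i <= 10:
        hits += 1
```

Count numbers where i² ≤ 10
`hits` takes the values: 0 → 1 → 2 → 3

Answer: 3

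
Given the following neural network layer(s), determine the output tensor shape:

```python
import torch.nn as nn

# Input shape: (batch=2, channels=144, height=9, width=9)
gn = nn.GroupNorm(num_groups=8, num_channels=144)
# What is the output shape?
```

Input: (2, 144, 9, 9) -> Output: (2, 144, 9, 9)

Answer: (2, 144, 9, 9)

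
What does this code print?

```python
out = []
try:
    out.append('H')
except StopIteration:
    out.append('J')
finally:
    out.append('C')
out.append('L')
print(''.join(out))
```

Execution trace: 'H' (try body, no exception) → 'C' (finally) → 'L' (after the try/except). Output: HCL

Answer: HCL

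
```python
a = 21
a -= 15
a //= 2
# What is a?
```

Trace:
`a = 21` → a = 21
`a -= 15` → a = 6
`a //= 2` → a = 3
So a = 3

Answer: 3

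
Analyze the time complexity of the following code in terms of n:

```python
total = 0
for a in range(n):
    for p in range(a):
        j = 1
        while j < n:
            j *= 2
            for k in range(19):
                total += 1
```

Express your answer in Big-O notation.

Each loop level contributes: n × n × log n × 1. Multiplying the contributions gives O(n^2 log n).

Answer: O(n^2 log n)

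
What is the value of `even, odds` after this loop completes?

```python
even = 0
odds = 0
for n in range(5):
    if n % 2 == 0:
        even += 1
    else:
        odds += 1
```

Count evens and odds in range(5)
`even, odds` takes the values: (0, 0) → (1, 0) → (1, 1) → (2, 1) → (2, 2) → (3, 2)

Answer: 3, 2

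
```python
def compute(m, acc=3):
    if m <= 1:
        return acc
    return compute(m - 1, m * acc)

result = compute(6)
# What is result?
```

Accumulator trace (n, acc): (6, 3) -> (5, 18) -> (4, 90) -> (3, 360) -> (2, 1080) -> (1, 2160) -> return 2160

Answer: 2160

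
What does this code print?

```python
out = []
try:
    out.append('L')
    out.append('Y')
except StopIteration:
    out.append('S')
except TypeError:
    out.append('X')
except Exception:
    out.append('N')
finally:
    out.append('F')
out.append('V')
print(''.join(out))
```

Execution trace: 'L' (try body) → 'Y' (try body, no exception) → 'F' (finally) → 'V' (after the try/except). Output: LYFV

Answer: LYFV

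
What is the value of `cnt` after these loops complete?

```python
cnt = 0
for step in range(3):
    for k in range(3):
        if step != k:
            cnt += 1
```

3² - 3 (exclude diagonal)
`cnt` takes the values: 0 → 1 → 2 → 3 → 4 → 5 → 6

Answer: 6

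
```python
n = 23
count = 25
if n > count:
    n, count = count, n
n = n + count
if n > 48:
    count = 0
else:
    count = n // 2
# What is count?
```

Trace:
`n = 23` → n = 23
`count = 25` → count = 25
`if n > count: ...` → n > count is False → no variable changes
`n = n + count` → n = 48
`if n > 48: ...` → n > 48 is False, take else branch → count = 24
So count = 24

Answer: 24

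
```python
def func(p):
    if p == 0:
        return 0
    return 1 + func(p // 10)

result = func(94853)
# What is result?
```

Count of digits of 94853: 5

Answer: 5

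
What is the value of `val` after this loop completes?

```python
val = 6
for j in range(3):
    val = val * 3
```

Multiply by 3, 3 times: 6 * 3^3 = 162
`val` takes the values: 6 → 18 → 54 → 162

Answer: 162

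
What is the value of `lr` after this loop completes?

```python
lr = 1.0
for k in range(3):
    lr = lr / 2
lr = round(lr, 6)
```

Halving LR 3 times: 1 / 2^3
`lr` takes the values: 1.0 → 0.5 → 0.25 → 0.125

Answer: 0.125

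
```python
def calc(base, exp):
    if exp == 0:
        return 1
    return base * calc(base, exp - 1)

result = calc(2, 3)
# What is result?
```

calc(2, 3) = 2 * 2 * 2 = 8

Answer: 8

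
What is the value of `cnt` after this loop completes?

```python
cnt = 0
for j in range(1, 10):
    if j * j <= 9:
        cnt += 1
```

Count numbers where j² ≤ 9
`cnt` takes the values: 0 → 1 → 2 → 3

Answer: 3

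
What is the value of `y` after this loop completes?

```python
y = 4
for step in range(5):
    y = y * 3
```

Multiply by 3, 5 times: 4 * 3^5 = 972
`y` takes the values: 4 → 12 → 36 → 108 → 324 → 972

Answer: 972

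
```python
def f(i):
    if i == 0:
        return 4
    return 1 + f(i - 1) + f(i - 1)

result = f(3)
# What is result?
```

f(i) = 1 + 2·f(i-1), f(0)=4. Closed form: (4+1)·2^3 - 1 = 39.

Answer: 39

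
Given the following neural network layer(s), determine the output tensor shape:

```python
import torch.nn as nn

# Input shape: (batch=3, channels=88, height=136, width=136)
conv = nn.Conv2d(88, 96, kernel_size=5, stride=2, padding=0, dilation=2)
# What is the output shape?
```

Input: (3, 88, 136, 136) -> Output: (3, 96, 64, 64)

Answer: (3, 96, 64, 64)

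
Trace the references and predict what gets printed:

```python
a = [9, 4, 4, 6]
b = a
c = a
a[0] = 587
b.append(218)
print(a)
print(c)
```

Key concept: multiple aliases.
Step by step:
`a = [9, 4, 4, 6]` → a = [9, 4, 4, 6]
`b = a` → b = [9, 4, 4, 6] (same object as a)
`c = a` → c = [9, 4, 4, 6] (same object as a, b)
`a[0] = 587` → a = [587, 4, 4, 6] (same object as b, c); b = [587, 4, 4, 6] (same object as a, c); c = [587, 4, 4, 6] (same object as a, b)
`b.append(218)` → a = [587, 4, 4, 6, 218] (same object as b, c); b = [587, 4, 4, 6, 218] (same object as a, c); c = [587, 4, 4, 6, 218] (same object as a, b)
`print(a)` → prints [587, 4, 4, 6, 218]
`print(c)` → prints [587, 4, 4, 6, 218]

Answer:
[587, 4, 4, 6, 218]
[587, 4, 4, 6, 218]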